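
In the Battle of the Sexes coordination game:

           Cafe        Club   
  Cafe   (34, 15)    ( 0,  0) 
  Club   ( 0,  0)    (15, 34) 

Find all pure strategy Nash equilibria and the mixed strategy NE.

Pure NE: (Cafe, Cafe) and (Club, Club); Mixed NE: p = 0.6939, q = 0.3061

Work:
Check pure NE:
(Cafe, Cafe): (34, 15) - no unilateral deviation beneficial
(Club, Club): (15, 34) - no unilateral deviation beneficial
Mixed NE: P1 plays Cafe with p = 0.6939, P2 plays Cafe with q = 0.3061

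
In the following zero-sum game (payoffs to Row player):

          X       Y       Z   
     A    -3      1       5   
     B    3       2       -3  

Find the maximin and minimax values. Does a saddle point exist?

Maximin = -3, Minimax = 2, Saddle: False

Work:
Row minimums: [-3, -3] → maximin = -3
Column maximums: [3, 2, 5] → minimax = 2
No saddle point (maximin ≠ minimax). Mixed strategy needed.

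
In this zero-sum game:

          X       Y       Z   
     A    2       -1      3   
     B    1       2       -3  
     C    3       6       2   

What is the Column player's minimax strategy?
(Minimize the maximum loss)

Column should play X or Z (all achieve the minimum), value = 3

Work:
Column player minimizes Row's maximum payoff:
Column X: max payoff to Row = 3
Column Y: max payoff to Row = 6
Column Z: max payoff to Row = 3
Minimum is 3, achieved by columns X, Z (tied).
Each of X or Z is a minimax strategy.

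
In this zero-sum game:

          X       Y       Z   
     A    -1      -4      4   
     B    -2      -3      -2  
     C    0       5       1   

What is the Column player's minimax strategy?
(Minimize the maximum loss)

Column should play X, value = 0

Work:
Column player minimizes Row's maximum payoff:
Column X: max payoff to Row = 0
Column Y: max payoff to Row = 5
Column Z: max payoff to Row = 4
Minimum is 0, achieved by column X.
Minimax strategy: X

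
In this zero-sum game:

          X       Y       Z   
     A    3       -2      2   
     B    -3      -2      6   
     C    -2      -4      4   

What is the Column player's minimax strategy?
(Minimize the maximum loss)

Column should play Y, value = -2

Work:
Column player minimizes Row's maximum payoff:
Column X: max payoff to Row = 3
Column Y: max payoff to Row = -2
Column Z: max payoff to Row = 6
Minimum is -2, achieved by column Y.
Minimax strategy: Y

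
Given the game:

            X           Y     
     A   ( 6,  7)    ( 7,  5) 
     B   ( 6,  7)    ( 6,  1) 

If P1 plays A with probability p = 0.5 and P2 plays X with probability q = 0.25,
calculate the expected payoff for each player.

E[P1] = 6.375, E[P2] = 4.0

Work:
E[P1] = p·q·π₁(A,X) + p·(1-q)·π₁(A,Y) + (1-p)·q·π₁(B,X) + (1-p)·(1-q)·π₁(B,Y)
= 0.5·0.25·6 + 0.5·0.75·7 + 0.5·0.25·6 + 0.5·0.75·6
= 6.375

E[P2] = 4.0 (similar calculation)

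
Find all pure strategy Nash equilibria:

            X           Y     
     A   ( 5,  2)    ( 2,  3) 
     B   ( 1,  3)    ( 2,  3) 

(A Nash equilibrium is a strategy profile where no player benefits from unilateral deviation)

Nash equilibrium: (A, Y), (B, Y)

Work:
Best responses:
  P1 vs X: payoffs [5, 1] → best response A (payoff 5)
  P1 vs Y: payoffs [2, 2] → best response A/B (payoff 2)
  P2 vs A: payoffs [2, 3] → best response Y (payoff 3)
  P2 vs B: payoffs [3, 3] → best response X/Y (payoff 3)
Mutual best responses: (A,Y), (B,Y) → Nash equilibria.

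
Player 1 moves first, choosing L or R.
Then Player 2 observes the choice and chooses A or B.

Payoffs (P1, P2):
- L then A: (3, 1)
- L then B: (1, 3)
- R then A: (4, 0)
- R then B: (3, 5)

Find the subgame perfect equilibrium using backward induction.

P1 plays R, P2 plays B after L and B after R; Payoff (3, 5)

Work:
Backward induction:
After L: P2 chooses B → P1 gets 1
After R: P2 chooses B → P1 gets 3
P1 chooses R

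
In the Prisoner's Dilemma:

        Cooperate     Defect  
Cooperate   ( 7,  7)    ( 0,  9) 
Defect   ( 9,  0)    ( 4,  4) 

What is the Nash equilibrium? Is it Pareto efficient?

(Defect, Defect) is NE; not Pareto efficient

Work:
Defect dominates Cooperate for both players:
If P2 cooperates: Defect (9) > Cooperate (7)
If P2 defects: Defect (4) > Cooperate (0)
NE: (Defect, Defect) with payoff (4, 4)
But (Cooperate, Cooperate) = (7, 7) Pareto dominates (4, 4)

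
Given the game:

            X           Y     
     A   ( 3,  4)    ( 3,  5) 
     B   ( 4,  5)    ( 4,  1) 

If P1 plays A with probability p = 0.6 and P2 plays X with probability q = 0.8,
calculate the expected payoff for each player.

E[P1] = 3.4, E[P2] = 4.2

Work:
E[P1] = p·q·π₁(A,X) + p·(1-q)·π₁(A,Y) + (1-p)·q·π₁(B,X) + (1-p)·(1-q)·π₁(B,Y)
= 0.6·0.8·3 + 0.6·0.2·3 + 0.4·0.8·4 + 0.4·0.2·4
= 3.4

E[P2] = 4.2 (similar calculation)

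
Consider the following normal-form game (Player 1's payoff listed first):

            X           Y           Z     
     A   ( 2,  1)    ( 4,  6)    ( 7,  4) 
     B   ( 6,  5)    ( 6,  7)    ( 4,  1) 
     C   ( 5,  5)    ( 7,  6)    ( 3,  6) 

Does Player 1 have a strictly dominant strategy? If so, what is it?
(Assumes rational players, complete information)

No strictly dominant strategy exists for Player 1

Work:
A strategy strictly dominates another if it gives a strictly higher payoff against every opponent action. Compare each pair of P1's strategies column-by-column:
  A vs B: [2 vs 6, 4 vs 6, 7 vs 4] → A does not strictly dominate B (column X: 2 ≤ 6)
  A vs C: [2 vs 5, 4 vs 7, 7 vs 3] → A does not strictly dominate C (column X: 2 ≤ 5)
  B vs A: [6 vs 2, 6 vs 4, 4 vs 7] → B does not strictly dominate A (column Z: 4 ≤ 7)
  B vs C: [6 vs 5, 6 vs 7, 4 vs 3] → B does not strictly dominate C (column Y: 6 ≤ 7)
  C vs A: [5 vs 2, 7 vs 4, 3 vs 7] → C does not strictly dominate A (column Z: 3 ≤ 7)
  C vs B: [5 vs 6, 7 vs 6, 3 vs 4] → C does not strictly dominate B (column X: 5 ≤ 6)
No single strategy strictly dominates all others → no strictly dominant strategy.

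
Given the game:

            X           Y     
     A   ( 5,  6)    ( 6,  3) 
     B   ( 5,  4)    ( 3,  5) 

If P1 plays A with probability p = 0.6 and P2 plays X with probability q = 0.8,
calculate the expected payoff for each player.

E[P1] = 4.96, E[P2] = 4.92

Work:
E[P1] = p·q·π₁(A,X) + p·(1-q)·π₁(A,Y) + (1-p)·q·π₁(B,X) + (1-p)·(1-q)·π₁(B,Y)
= 0.6·0.8·5 + 0.6·0.2·6 + 0.4·0.8·5 + 0.4·0.2·3
= 4.96

E[P2] = 4.92 (similar calculation)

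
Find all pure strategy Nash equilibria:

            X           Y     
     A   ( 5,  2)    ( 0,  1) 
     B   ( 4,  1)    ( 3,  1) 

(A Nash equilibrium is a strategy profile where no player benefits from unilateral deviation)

Nash equilibrium: (A, X), (B, Y)

Work:
Best responses:
  P1 vs X: payoffs [5, 4] → best response A (payoff 5)
  P1 vs Y: payoffs [0, 3] → best response B (payoff 3)
  P2 vs A: payoffs [2, 1] → best response X (payoff 2)
  P2 vs B: payoffs [1, 1] → best response X/Y (payoff 1)
Mutual best responses: (A,X), (B,Y) → Nash equilibria.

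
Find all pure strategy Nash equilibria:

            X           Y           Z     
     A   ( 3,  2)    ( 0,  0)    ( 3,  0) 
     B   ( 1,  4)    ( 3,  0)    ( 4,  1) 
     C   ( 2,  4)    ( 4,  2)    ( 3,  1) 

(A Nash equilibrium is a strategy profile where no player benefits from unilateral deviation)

Nash equilibrium: (A, X)

Work:
Best responses:
  P1 vs X: payoffs [3, 1, 2] → best response A (payoff 3)
  P1 vs Y: payoffs [0, 3, 4] → best response C (payoff 4)
  P1 vs Z: payoffs [3, 4, 3] → best response B (payoff 4)
  P2 vs A: payoffs [2, 0, 0] → best response X (payoff 2)
  P2 vs B: payoffs [4, 0, 1] → best response X (payoff 4)
  P2 vs C: payoffs [4, 2, 1] → best response X (payoff 4)
Mutual best responses: (A,X) → Nash equilibria.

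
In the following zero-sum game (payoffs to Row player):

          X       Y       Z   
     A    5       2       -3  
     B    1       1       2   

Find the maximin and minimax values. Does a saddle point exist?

Maximin = 1, Minimax = 2, Saddle: False

Work:
Row minimums: [-3, 1] → maximin = 1
Column maximums: [5, 2, 2] → minimax = 2
No saddle point (maximin ≠ minimax). Mixed strategy needed.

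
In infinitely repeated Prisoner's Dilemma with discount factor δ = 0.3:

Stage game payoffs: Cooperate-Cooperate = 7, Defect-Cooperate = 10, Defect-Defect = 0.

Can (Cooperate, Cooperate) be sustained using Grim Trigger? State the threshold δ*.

δ* = 0.3; since δ = 0.3 ≥ 0.3, cooperation can be sustained

Work:
For Grim Trigger:
Cooperate forever: 7/(1-δ)
Defect then punished: 10 + 0·δ/(1-δ)
Need: 7/(1-δ) ≥ 10 + 0·δ/(1-δ)
Solving: δ ≥ (T-R)/(T-P) = (10-7)/(10-0) = 0.3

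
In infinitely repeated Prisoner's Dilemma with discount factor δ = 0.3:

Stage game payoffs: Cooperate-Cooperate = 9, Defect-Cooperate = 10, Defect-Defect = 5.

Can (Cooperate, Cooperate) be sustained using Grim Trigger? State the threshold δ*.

δ* = 0.2; since δ = 0.3 ≥ 0.2, cooperation can be sustained

Work:
For Grim Trigger:
Cooperate forever: 9/(1-δ)
Defect then punished: 10 + 5·δ/(1-δ)
Need: 9/(1-δ) ≥ 10 + 5·δ/(1-δ)
Solving: δ ≥ (T-R)/(T-P) = (10-9)/(10-5) = 0.2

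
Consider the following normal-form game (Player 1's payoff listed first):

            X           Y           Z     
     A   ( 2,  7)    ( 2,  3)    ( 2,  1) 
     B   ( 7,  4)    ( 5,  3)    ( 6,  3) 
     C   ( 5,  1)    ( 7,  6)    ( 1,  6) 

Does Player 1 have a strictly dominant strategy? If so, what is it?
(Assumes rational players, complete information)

No strictly dominant strategy exists for Player 1

Work:
A strategy strictly dominates another if it gives a strictly higher payoff against every opponent action. Compare each pair of P1's strategies column-by-column:
  A vs B: [2 vs 7, 2 vs 5, 2 vs 6] → A does not strictly dominate B (column X: 2 ≤ 7)
  A vs C: [2 vs 5, 2 vs 7, 2 vs 1] → A does not strictly dominate C (column X: 2 ≤ 5)
  B vs A: [7 vs 2, 5 vs 2, 6 vs 2] → B strictly dominates A
  B vs C: [7 vs 5, 5 vs 7, 6 vs 1] → B does not strictly dominate C (column Y: 5 ≤ 7)
  C vs A: [5 vs 2, 7 vs 2, 1 vs 2] → C does not strictly dominate A (column Z: 1 ≤ 2)
  C vs B: [5 vs 7, 7 vs 5, 1 vs 6] → C does not strictly dominate B (column X: 5 ≤ 7)
No single strategy strictly dominates all others → no strictly dominant strategy.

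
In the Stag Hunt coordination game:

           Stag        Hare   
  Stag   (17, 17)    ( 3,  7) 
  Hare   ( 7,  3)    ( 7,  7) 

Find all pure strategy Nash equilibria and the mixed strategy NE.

Pure NE: (Stag, Stag) and (Hare, Hare); Mixed NE: p = 0.2857, q = 0.2857

Work:
Check pure NE:
(Stag, Stag): (17, 17) - no unilateral deviation beneficial
(Hare, Hare): (7, 7) - no unilateral deviation beneficial
Mixed NE: P1 plays Stag with p = 0.2857, P2 plays Stag with q = 0.2857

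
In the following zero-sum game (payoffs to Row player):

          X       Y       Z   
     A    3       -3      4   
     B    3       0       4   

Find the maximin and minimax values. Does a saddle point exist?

Maximin = 0, Minimax = 0, Saddle: True

Work:
Row minimums: [-3, 0] → maximin = 0
Column maximums: [3, 0, 4] → minimax = 0
Saddle point exists! Game value = 0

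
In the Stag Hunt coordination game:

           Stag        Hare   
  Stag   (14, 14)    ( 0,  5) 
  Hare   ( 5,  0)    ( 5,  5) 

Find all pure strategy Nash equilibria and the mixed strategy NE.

Pure NE: (Stag, Stag) and (Hare, Hare); Mixed NE: p = 0.3571, q = 0.3571

Work:
Check pure NE:
(Stag, Stag): (14, 14) - no unilateral deviation beneficial
(Hare, Hare): (5, 5) - no unilateral deviation beneficial
Mixed NE: P1 plays Stag with p = 0.3571, P2 plays Stag with q = 0.3571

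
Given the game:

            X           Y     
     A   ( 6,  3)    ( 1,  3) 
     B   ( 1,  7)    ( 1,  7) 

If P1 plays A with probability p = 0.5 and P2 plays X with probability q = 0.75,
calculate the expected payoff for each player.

E[P1] = 2.875, E[P2] = 5.0

Work:
E[P1] = p·q·π₁(A,X) + p·(1-q)·π₁(A,Y) + (1-p)·q·π₁(B,X) + (1-p)·(1-q)·π₁(B,Y)
= 0.5·0.75·6 + 0.5·0.25·1 + 0.5·0.75·1 + 0.5·0.25·1
= 2.875

E[P2] = 5.0 (similar calculation)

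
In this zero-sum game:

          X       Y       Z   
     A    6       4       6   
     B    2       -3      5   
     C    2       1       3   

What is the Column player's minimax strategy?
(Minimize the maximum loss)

Column should play Y, value = 4

Work:
Column player minimizes Row's maximum payoff:
Column X: max payoff to Row = 6
Column Y: max payoff to Row = 4
Column Z: max payoff to Row = 6
Minimum is 4, achieved by column Y.
Minimax strategy: Y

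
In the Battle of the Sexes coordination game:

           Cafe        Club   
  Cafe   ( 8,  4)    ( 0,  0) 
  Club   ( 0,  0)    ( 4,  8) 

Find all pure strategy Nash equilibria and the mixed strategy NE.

Pure NE: (Cafe, Cafe) and (Club, Club); Mixed NE: p = 0.6667, q = 0.3333

Work:
Check pure NE:
(Cafe, Cafe): (8, 4) - no unilateral deviation beneficial
(Club, Club): (4, 8) - no unilateral deviation beneficial
Mixed NE: P1 plays Cafe with p = 0.6667, P2 plays Cafe with q = 0.3333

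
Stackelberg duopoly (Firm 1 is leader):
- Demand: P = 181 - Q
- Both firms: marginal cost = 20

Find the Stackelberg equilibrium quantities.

q₁* (leader) = 80.5, q₂* (follower) = 40.25

Work:
Follower's reaction: q₂ = (a - c - q₁)/2
Leader substitutes: π₁ = q₁·(a - q₁ - (a-c-q₁)/2 - c)
FOC: q₁* = (181 - 20)/2 = 80.50
Then: q₂* = (181 - 20 - 80.5)/2 = 40.25
Leader has first-mover advantage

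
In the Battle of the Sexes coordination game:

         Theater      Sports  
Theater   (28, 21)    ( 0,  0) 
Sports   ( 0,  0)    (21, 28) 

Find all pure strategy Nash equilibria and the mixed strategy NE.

Pure NE: (Theater, Theater) and (Sports, Sports); Mixed NE: p = 0.5714, q = 0.4286

Work:
Check pure NE:
(Theater, Theater): (28, 21) - no unilateral deviation beneficial
(Sports, Sports): (21, 28) - no unilateral deviation beneficial
Mixed NE: P1 plays Theater with p = 0.5714, P2 plays Theater with q = 0.4286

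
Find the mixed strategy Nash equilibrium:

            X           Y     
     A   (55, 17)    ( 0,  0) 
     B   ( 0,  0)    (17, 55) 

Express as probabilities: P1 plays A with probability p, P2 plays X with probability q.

p = 0.7639, q = 0.2361

Work:
Find probabilities that make opponent indifferent:
P2 chooses q to make P1 indifferent between A and B
P1 chooses p to make P2 indifferent between X and Y
Mixed NE: P1 plays (A: 0.7639, B: 0.2361), P2 plays (X: 0.2361, Y: 0.7639)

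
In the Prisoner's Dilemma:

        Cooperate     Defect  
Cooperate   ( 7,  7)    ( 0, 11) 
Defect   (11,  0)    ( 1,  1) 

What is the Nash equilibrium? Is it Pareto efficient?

(Defect, Defect) is NE; not Pareto efficient

Work:
Defect dominates Cooperate for both players:
If P2 cooperates: Defect (11) > Cooperate (7)
If P2 defects: Defect (1) > Cooperate (0)
NE: (Defect, Defect) with payoff (1, 1)
But (Cooperate, Cooperate) = (7, 7) Pareto dominates (1, 1)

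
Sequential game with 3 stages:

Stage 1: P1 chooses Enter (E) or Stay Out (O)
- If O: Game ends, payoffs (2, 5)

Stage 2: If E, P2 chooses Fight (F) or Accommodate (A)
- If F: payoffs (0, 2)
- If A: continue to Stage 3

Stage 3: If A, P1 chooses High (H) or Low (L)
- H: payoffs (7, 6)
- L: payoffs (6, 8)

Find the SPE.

SPE: (E, A, H); Outcome (7, 6)

Work:
Stage 3: P1 chooses H (7 vs 6)
Stage 2: P2: F->2, A->6 (anticipating H). Choose A
Stage 1: P1: O->2, E->7 (anticipating A, H). Choose E
SPE path: E -> A -> H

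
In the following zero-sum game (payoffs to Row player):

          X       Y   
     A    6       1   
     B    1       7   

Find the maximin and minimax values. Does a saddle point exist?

Maximin = 1, Minimax = 6, Saddle: False

Work:
Row minimums: [1, 1] → maximin = 1
Column maximums: [6, 7] → minimax = 6
No saddle point (maximin ≠ minimax). Mixed strategy needed.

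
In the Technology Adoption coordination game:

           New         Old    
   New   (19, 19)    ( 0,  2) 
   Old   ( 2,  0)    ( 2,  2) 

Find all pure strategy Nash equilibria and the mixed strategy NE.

Pure NE: (New, New) and (Old, Old); Mixed NE: p = 0.1053, q = 0.1053

Work:
Check pure NE:
(New, New): (19, 19) - no unilateral deviation beneficial
(Old, Old): (2, 2) - no unilateral deviation beneficial
Mixed NE: P1 plays New with p = 0.1053, P2 plays New with q = 0.1053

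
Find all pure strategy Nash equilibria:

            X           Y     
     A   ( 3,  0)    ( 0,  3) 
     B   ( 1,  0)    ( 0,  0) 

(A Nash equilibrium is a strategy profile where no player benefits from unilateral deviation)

Nash equilibrium: (A, Y), (B, Y)

Work:
Best responses:
  P1 vs X: payoffs [3, 1] → best response A (payoff 3)
  P1 vs Y: payoffs [0, 0] → best response A/B (payoff 0)
  P2 vs A: payoffs [0, 3] → best response Y (payoff 3)
  P2 vs B: payoffs [0, 0] → best response X/Y (payoff 0)
Mutual best responses: (A,Y), (B,Y) → Nash equilibria.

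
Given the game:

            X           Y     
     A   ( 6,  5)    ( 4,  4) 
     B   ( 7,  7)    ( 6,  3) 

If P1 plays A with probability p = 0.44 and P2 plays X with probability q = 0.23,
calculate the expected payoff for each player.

E[P1] = 5.4512, E[P2] = 4.0564

Work:
E[P1] = p·q·π₁(A,X) + p·(1-q)·π₁(A,Y) + (1-p)·q·π₁(B,X) + (1-p)·(1-q)·π₁(B,Y)
= 0.44·0.23·6 + 0.44·0.77·4 + 0.56·0.23·7 + 0.56·0.77·6
= 5.4512

E[P2] = 4.0564 (similar calculation)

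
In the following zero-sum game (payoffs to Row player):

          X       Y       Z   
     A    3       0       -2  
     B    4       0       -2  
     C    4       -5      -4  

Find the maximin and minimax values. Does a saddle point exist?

Maximin = -2, Minimax = -2, Saddle: True

Work:
Row minimums: [-2, -2, -5] → maximin = -2
Column maximums: [4, 0, -2] → minimax = -2
Saddle point exists! Game value = -2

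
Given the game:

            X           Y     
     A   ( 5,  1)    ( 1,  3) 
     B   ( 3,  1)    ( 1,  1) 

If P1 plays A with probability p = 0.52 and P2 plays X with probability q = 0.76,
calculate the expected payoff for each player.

E[P1] = 3.3104, E[P2] = 1.2496

Work:
E[P1] = p·q·π₁(A,X) + p·(1-q)·π₁(A,Y) + (1-p)·q·π₁(B,X) + (1-p)·(1-q)·π₁(B,Y)
= 0.52·0.76·5 + 0.52·0.24·1 + 0.48·0.76·3 + 0.48·0.24·1
= 3.3104

E[P2] = 1.2496 (similar calculation)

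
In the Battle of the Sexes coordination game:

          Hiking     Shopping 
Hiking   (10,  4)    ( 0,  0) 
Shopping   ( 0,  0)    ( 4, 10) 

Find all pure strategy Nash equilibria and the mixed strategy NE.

Pure NE: (Hiking, Hiking) and (Shopping, Shopping); Mixed NE: p = 0.7143, q = 0.2857

Work:
Check pure NE:
(Hiking, Hiking): (10, 4) - no unilateral deviation beneficial
(Shopping, Shopping): (4, 10) - no unilateral deviation beneficial
Mixed NE: P1 plays Hiking with p = 0.7143, P2 plays Hiking with q = 0.2857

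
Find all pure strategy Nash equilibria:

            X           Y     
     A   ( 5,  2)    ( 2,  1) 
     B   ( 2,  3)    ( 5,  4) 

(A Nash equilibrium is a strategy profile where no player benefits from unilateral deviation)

Nash equilibrium: (A, X), (B, Y)

Work:
Best responses:
  P1 vs X: payoffs [5, 2] → best response A (payoff 5)
  P1 vs Y: payoffs [2, 5] → best response B (payoff 5)
  P2 vs A: payoffs [2, 1] → best response X (payoff 2)
  P2 vs B: payoffs [3, 4] → best response Y (payoff 4)
Mutual best responses: (A,X), (B,Y) → Nash equilibria.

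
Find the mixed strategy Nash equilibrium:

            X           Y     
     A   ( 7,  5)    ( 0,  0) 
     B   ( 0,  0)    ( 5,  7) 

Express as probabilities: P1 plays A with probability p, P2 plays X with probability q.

p = 0.5833, q = 0.4167

Work:
Find probabilities that make opponent indifferent:
P2 chooses q to make P1 indifferent between A and B
P1 chooses p to make P2 indifferent between X and Y
Mixed NE: P1 plays (A: 0.5833, B: 0.4167), P2 plays (X: 0.4167, Y: 0.5833)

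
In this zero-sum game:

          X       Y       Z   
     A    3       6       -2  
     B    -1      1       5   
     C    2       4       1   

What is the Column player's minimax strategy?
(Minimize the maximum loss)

Column should play X, value = 3

Work:
Column player minimizes Row's maximum payoff:
Column X: max payoff to Row = 3
Column Y: max payoff to Row = 6
Column Z: max payoff to Row = 5
Minimum is 3, achieved by column X.
Minimax strategy: X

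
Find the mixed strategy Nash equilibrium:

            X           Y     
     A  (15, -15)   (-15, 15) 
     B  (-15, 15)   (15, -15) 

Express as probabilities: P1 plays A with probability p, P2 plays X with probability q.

p = 0.5, q = 0.5

Work:
Find probabilities that make opponent indifferent:
P2 chooses q to make P1 indifferent between A and B
P1 chooses p to make P2 indifferent between X and Y
Mixed NE: P1 plays (A: 0.5, B: 0.5), P2 plays (X: 0.5, Y: 0.5)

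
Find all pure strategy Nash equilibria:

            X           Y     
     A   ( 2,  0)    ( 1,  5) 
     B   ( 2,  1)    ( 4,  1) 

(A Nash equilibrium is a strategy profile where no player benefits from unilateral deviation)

Nash equilibrium: (B, X), (B, Y)

Work:
Best responses:
  P1 vs X: payoffs [2, 2] → best response A/B (payoff 2)
  P1 vs Y: payoffs [1, 4] → best response B (payoff 4)
  P2 vs A: payoffs [0, 5] → best response Y (payoff 5)
  P2 vs B: payoffs [1, 1] → best response X/Y (payoff 1)
Mutual best responses: (B,X), (B,Y) → Nash equilibria.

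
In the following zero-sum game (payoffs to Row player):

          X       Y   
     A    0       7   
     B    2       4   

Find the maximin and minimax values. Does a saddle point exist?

Maximin = 2, Minimax = 2, Saddle: True

Work:
Row minimums: [0, 2] → maximin = 2
Column maximums: [2, 7] → minimax = 2
Saddle point exists! Game value = 2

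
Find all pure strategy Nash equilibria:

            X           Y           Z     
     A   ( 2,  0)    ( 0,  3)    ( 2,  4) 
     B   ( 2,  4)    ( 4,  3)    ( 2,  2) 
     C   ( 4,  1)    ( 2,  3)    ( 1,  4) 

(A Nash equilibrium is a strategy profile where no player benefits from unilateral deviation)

Nash equilibrium: (A, Z)

Work:
Best responses:
  P1 vs X: payoffs [2, 2, 4] → best response C (payoff 4)
  P1 vs Y: payoffs [0, 4, 2] → best response B (payoff 4)
  P1 vs Z: payoffs [2, 2, 1] → best response A/B (payoff 2)
  P2 vs A: payoffs [0, 3, 4] → best response Z (payoff 4)
  P2 vs B: payoffs [4, 3, 2] → best response X (payoff 4)
  P2 vs C: payoffs [1, 3, 4] → best response Z (payoff 4)
Mutual best responses: (A,Z) → Nash equilibria.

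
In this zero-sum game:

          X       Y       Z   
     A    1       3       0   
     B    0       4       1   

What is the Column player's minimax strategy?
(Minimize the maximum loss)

Column should play X or Z (all achieve the minimum), value = 1

Work:
Column player minimizes Row's maximum payoff:
Column X: max payoff to Row = 1
Column Y: max payoff to Row = 4
Column Z: max payoff to Row = 1
Minimum is 1, achieved by columns X, Z (tied).
Each of X or Z is a minimax strategy.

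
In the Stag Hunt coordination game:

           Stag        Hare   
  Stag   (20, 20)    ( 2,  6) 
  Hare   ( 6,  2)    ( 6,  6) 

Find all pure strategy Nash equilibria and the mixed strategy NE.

Pure NE: (Stag, Stag) and (Hare, Hare); Mixed NE: p = 0.2222, q = 0.2222

Work:
Check pure NE:
(Stag, Stag): (20, 20) - no unilateral deviation beneficial
(Hare, Hare): (6, 6) - no unilateral deviation beneficial
Mixed NE: P1 plays Stag with p = 0.2222, P2 plays Stag with q = 0.2222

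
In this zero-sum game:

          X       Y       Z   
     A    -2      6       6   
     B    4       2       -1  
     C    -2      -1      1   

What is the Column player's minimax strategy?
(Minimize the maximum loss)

Column should play X, value = 4

Work:
Column player minimizes Row's maximum payoff:
Column X: max payoff to Row = 4
Column Y: max payoff to Row = 6
Column Z: max payoff to Row = 6
Minimum is 4, achieved by column X.
Minimax strategy: X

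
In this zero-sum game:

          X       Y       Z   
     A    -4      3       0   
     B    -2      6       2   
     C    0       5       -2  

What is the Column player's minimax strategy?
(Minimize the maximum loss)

Column should play X, value = 0

Work:
Column player minimizes Row's maximum payoff:
Column X: max payoff to Row = 0
Column Y: max payoff to Row = 6
Column Z: max payoff to Row = 2
Minimum is 0, achieved by column X.
Minimax strategy: X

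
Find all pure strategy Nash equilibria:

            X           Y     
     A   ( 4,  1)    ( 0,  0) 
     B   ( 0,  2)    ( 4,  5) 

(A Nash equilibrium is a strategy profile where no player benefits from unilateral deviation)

Nash equilibrium: (A, X), (B, Y)

Work:
Best responses:
  P1 vs X: payoffs [4, 0] → best response A (payoff 4)
  P1 vs Y: payoffs [0, 4] → best response B (payoff 4)
  P2 vs A: payoffs [1, 0] → best response X (payoff 1)
  P2 vs B: payoffs [2, 5] → best response Y (payoff 5)
Mutual best responses: (A,X), (B,Y) → Nash equilibria.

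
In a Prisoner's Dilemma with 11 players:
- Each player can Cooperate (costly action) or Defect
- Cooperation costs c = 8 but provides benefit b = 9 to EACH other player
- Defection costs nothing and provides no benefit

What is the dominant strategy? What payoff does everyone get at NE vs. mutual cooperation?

Dominant: Defect; NE payoff = 0; Coop payoff = 82

Work:
Defect dominates (saves cost c = 8, benefit to others is external)
NE: All defect → everyone gets 0
If all cooperate: each receives (10)×9 - 8 = 82
Social dilemma: 82 > 0 but NE gives 0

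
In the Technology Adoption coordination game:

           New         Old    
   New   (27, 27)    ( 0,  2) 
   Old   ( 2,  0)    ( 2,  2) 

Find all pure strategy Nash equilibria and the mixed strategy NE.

Pure NE: (New, New) and (Old, Old); Mixed NE: p = 0.0741, q = 0.0741

Work:
Check pure NE:
(New, New): (27, 27) - no unilateral deviation beneficial
(Old, Old): (2, 2) - no unilateral deviation beneficial
Mixed NE: P1 plays New with p = 0.0741, P2 plays New with q = 0.0741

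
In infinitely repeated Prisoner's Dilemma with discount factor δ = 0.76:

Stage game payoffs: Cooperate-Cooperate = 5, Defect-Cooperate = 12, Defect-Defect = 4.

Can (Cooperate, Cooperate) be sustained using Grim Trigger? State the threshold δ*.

δ* = 0.875; since δ = 0.76 < 0.875, cooperation cannot be sustained

Work:
For Grim Trigger:
Cooperate forever: 5/(1-δ)
Defect then punished: 12 + 4·δ/(1-δ)
Need: 5/(1-δ) ≥ 12 + 4·δ/(1-δ)
Solving: δ ≥ (T-R)/(T-P) = (12-5)/(12-4) = 0.875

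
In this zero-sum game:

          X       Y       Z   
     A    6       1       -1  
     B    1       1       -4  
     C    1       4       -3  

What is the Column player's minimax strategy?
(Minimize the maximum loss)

Column should play Z, value = -1

Work:
Column player minimizes Row's maximum payoff:
Column X: max payoff to Row = 6
Column Y: max payoff to Row = 4
Column Z: max payoff to Row = -1
Minimum is -1, achieved by column Z.
Minimax strategy: Z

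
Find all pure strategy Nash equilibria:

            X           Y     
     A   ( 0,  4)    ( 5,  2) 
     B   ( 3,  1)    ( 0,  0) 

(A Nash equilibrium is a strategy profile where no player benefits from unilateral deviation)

Nash equilibrium: (B, X)

Work:
Best responses:
  P1 vs X: payoffs [0, 3] → best response B (payoff 3)
  P1 vs Y: payoffs [5, 0] → best response A (payoff 5)
  P2 vs A: payoffs [4, 2] → best response X (payoff 4)
  P2 vs B: payoffs [1, 0] → best response X (payoff 1)
Mutual best responses: (B,X) → Nash equilibria.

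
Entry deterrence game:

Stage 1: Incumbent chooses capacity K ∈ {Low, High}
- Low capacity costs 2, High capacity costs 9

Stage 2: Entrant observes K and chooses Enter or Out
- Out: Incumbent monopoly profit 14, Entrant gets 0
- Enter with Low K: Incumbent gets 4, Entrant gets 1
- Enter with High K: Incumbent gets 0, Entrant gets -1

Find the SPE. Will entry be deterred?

SPE: (High, Enter|Low, Out|High); Entry deterred. Incumbent net profit = 5

Work:
After Low K: Entrant enters (1 > 0)
After High K: Entrant stays out (-1 < 0)
Incumbent: Low → 4−2=2, High → 14−9=5
Incumbent chooses High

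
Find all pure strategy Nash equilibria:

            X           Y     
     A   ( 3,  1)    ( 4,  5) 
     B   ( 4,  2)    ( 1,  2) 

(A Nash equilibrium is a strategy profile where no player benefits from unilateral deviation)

Nash equilibrium: (A, Y), (B, X)

Work:
Best responses:
  P1 vs X: payoffs [3, 4] → best response B (payoff 4)
  P1 vs Y: payoffs [4, 1] → best response A (payoff 4)
  P2 vs A: payoffs [1, 5] → best response Y (payoff 5)
  P2 vs B: payoffs [2, 2] → best response X/Y (payoff 2)
Mutual best responses: (A,Y), (B,X) → Nash equilibria.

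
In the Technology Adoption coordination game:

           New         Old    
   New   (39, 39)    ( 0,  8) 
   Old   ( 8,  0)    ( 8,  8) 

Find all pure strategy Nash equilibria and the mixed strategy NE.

Pure NE: (New, New) and (Old, Old); Mixed NE: p = 0.2051, q = 0.2051

Work:
Check pure NE:
(New, New): (39, 39) - no unilateral deviation beneficial
(Old, Old): (8, 8) - no unilateral deviation beneficial
Mixed NE: P1 plays New with p = 0.2051, P2 plays New with q = 0.2051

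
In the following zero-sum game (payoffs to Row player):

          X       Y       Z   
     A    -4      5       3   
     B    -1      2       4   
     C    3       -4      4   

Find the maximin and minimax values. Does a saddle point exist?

Maximin = -1, Minimax = 3, Saddle: False

Work:
Row minimums: [-4, -1, -4] → maximin = -1
Column maximums: [3, 5, 4] → minimax = 3
No saddle point (maximin ≠ minimax). Mixed strategy needed.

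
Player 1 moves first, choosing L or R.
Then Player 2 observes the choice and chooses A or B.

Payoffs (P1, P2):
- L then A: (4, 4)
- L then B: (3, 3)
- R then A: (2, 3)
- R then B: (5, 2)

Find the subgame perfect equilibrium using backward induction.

P1 plays L, P2 plays A after L and A after R; Payoff (4, 4)

Work:
Backward induction:
After L: P2 chooses A → P1 gets 4
After R: P2 chooses A → P1 gets 2
P1 chooses L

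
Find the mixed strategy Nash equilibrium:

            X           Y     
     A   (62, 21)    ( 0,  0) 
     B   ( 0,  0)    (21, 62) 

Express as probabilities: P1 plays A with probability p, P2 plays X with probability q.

p = 0.747, q = 0.253

Work:
Find probabilities that make opponent indifferent:
P2 chooses q to make P1 indifferent between A and B
P1 chooses p to make P2 indifferent between X and Y
Mixed NE: P1 plays (A: 0.747, B: 0.253), P2 plays (X: 0.253, Y: 0.747)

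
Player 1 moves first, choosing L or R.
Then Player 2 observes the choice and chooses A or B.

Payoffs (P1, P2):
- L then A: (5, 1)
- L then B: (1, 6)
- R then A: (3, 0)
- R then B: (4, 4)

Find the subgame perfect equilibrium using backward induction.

P1 plays R, P2 plays B after L and B after R; Payoff (4, 4)

Work:
Backward induction:
After L: P2 chooses B → P1 gets 1
After R: P2 chooses B → P1 gets 4
P1 chooses R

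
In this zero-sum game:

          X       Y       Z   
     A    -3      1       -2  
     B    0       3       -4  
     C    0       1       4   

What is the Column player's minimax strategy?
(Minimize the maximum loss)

Column should play X, value = 0

Work:
Column player minimizes Row's maximum payoff:
Column X: max payoff to Row = 0
Column Y: max payoff to Row = 3
Column Z: max payoff to Row = 4
Minimum is 0, achieved by column X.
Minimax strategy: X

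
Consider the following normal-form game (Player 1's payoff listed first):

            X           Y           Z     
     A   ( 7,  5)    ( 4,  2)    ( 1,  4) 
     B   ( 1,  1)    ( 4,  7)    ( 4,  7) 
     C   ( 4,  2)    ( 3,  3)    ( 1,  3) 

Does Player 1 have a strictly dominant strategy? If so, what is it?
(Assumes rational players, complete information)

No strictly dominant strategy exists for Player 1

Work:
A strategy strictly dominates another if it gives a strictly higher payoff against every opponent action. Compare each pair of P1's strategies column-by-column:
  A vs B: [7 vs 1, 4 vs 4, 1 vs 4] → A does not strictly dominate B (column Y: 4 ≤ 4)
  A vs C: [7 vs 4, 4 vs 3, 1 vs 1] → A does not strictly dominate C (column Z: 1 ≤ 1)
  B vs A: [1 vs 7, 4 vs 4, 4 vs 1] → B does not strictly dominate A (column X: 1 ≤ 7)
  B vs C: [1 vs 4, 4 vs 3, 4 vs 1] → B does not strictly dominate C (column X: 1 ≤ 4)
  C vs A: [4 vs 7, 3 vs 4, 1 vs 1] → C does not strictly dominate A (column X: 4 ≤ 7)
  C vs B: [4 vs 1, 3 vs 4, 1 vs 4] → C does not strictly dominate B (column Y: 3 ≤ 4)
No single strategy strictly dominates all others → no strictly dominant strategy.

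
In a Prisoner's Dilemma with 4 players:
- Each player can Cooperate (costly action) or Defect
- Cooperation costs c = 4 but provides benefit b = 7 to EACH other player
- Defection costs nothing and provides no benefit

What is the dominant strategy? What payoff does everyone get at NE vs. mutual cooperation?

Dominant: Defect; NE payoff = 0; Coop payoff = 17

Work:
Defect dominates (saves cost c = 4, benefit to others is external)
NE: All defect → everyone gets 0
If all cooperate: each receives (3)×7 - 4 = 17
Social dilemma: 17 > 0 but NE gives 0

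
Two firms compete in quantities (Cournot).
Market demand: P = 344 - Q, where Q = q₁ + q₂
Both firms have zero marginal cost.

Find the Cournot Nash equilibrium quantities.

q₁* = q₂* = 114.67; P* = 114.67

Work:
Profit: π_i = P·q_i = (a - q_i - q_j)·q_i
FOC: ∂π_i/∂q_i = a - 2q_i - q_j = 0
Reaction function: q_i = (344 - q_j)/2
Symmetry: q* = 344/3 = 114.67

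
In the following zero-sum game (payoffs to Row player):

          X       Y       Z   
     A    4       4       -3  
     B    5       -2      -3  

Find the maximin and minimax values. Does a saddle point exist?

Maximin = -3, Minimax = -3, Saddle: True

Work:
Row minimums: [-3, -3] → maximin = -3
Column maximums: [5, 4, -3] → minimax = -3
Saddle point exists! Game value = -3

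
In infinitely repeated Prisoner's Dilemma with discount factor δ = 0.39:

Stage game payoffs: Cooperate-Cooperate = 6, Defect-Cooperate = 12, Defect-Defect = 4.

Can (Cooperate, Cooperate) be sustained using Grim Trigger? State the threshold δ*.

δ* = 0.75; since δ = 0.39 < 0.75, cooperation cannot be sustained

Work:
For Grim Trigger:
Cooperate forever: 6/(1-δ)
Defect then punished: 12 + 4·δ/(1-δ)
Need: 6/(1-δ) ≥ 12 + 4·δ/(1-δ)
Solving: δ ≥ (T-R)/(T-P) = (12-6)/(12-4) = 0.75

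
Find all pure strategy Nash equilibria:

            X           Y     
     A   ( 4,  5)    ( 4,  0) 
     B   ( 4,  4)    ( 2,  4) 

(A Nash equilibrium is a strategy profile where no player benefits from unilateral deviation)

Nash equilibrium: (A, X), (B, X)

Work:
Best responses:
  P1 vs X: payoffs [4, 4] → best response A/B (payoff 4)
  P1 vs Y: payoffs [4, 2] → best response A (payoff 4)
  P2 vs A: payoffs [5, 0] → best response X (payoff 5)
  P2 vs B: payoffs [4, 4] → best response X/Y (payoff 4)
Mutual best responses: (A,X), (B,X) → Nash equilibria.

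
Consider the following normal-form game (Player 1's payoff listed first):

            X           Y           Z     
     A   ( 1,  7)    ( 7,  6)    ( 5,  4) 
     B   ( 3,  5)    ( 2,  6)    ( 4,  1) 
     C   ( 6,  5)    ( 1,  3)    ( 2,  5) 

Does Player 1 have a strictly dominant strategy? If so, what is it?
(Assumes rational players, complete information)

No strictly dominant strategy exists for Player 1

Work:
A strategy strictly dominates another if it gives a strictly higher payoff against every opponent action. Compare each pair of P1's strategies column-by-column:
  A vs B: [1 vs 3, 7 vs 2, 5 vs 4] → A does not strictly dominate B (column X: 1 ≤ 3)
  A vs C: [1 vs 6, 7 vs 1, 5 vs 2] → A does not strictly dominate C (column X: 1 ≤ 6)
  B vs A: [3 vs 1, 2 vs 7, 4 vs 5] → B does not strictly dominate A (column Y: 2 ≤ 7)
  B vs C: [3 vs 6, 2 vs 1, 4 vs 2] → B does not strictly dominate C (column X: 3 ≤ 6)
  C vs A: [6 vs 1, 1 vs 7, 2 vs 5] → C does not strictly dominate A (column Y: 1 ≤ 7)
  C vs B: [6 vs 3, 1 vs 2, 2 vs 4] → C does not strictly dominate B (column Y: 1 ≤ 2)
No single strategy strictly dominates all others → no strictly dominant strategy.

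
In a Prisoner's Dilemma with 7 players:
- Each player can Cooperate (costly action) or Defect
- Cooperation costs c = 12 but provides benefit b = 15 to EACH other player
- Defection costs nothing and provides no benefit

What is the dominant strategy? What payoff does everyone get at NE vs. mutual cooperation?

Dominant: Defect; NE payoff = 0; Coop payoff = 78

Work:
Defect dominates (saves cost c = 12, benefit to others is external)
NE: All defect → everyone gets 0
If all cooperate: each receives (6)×15 - 12 = 78
Social dilemma: 78 > 0 but NE gives 0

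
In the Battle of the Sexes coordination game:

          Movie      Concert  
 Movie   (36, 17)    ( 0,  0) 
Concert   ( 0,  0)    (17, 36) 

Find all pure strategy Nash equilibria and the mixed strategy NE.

Pure NE: (Movie, Movie) and (Concert, Concert); Mixed NE: p = 0.6792, q = 0.3208

Work:
Check pure NE:
(Movie, Movie): (36, 17) - no unilateral deviation beneficial
(Concert, Concert): (17, 36) - no unilateral deviation beneficial
Mixed NE: P1 plays Movie with p = 0.6792, P2 plays Movie with q = 0.3208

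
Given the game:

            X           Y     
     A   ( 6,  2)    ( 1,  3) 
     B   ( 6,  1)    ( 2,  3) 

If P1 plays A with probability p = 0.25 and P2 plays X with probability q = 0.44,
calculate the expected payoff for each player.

E[P1] = 3.62, E[P2] = 2.23

Work:
E[P1] = p·q·π₁(A,X) + p·(1-q)·π₁(A,Y) + (1-p)·q·π₁(B,X) + (1-p)·(1-q)·π₁(B,Y)
= 0.25·0.44·6 + 0.25·0.56·1 + 0.75·0.44·6 + 0.75·0.56·2
= 3.62

E[P2] = 2.23 (similar calculation)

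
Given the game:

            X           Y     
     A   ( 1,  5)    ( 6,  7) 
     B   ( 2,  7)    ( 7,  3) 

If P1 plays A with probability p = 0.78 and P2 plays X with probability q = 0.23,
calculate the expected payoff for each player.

E[P1] = 5.07, E[P2] = 5.9636

Work:
E[P1] = p·q·π₁(A,X) + p·(1-q)·π₁(A,Y) + (1-p)·q·π₁(B,X) + (1-p)·(1-q)·π₁(B,Y)
= 0.78·0.23·1 + 0.78·0.77·6 + 0.22·0.23·2 + 0.22·0.77·7
= 5.07

E[P2] = 5.9636 (similar calculation)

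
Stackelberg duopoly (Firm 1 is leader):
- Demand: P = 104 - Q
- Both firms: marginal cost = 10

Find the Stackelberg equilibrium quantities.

q₁* (leader) = 47.0, q₂* (follower) = 23.5

Work:
Follower's reaction: q₂ = (a - c - q₁)/2
Leader substitutes: π₁ = q₁·(a - q₁ - (a-c-q₁)/2 - c)
FOC: q₁* = (104 - 10)/2 = 47.00
Then: q₂* = (104 - 10 - 47.0)/2 = 23.50
Leader has first-mover advantage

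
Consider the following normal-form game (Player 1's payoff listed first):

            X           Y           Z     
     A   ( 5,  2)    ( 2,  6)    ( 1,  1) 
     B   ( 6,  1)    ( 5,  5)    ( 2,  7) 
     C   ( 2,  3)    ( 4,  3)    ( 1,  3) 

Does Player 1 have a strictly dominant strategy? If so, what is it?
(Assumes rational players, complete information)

Yes, Player 1's strictly dominant strategy is B

Work:
A strategy strictly dominates another if it gives a strictly higher payoff against every opponent action. Compare each pair of P1's strategies column-by-column:
  A vs B: [5 vs 6, 2 vs 5, 1 vs 2] → A does not strictly dominate B (column X: 5 ≤ 6)
  A vs C: [5 vs 2, 2 vs 4, 1 vs 1] → A does not strictly dominate C (column Y: 2 ≤ 4)
  B vs A: [6 vs 5, 5 vs 2, 2 vs 1] → B strictly dominates A
  B vs C: [6 vs 2, 5 vs 4, 2 vs 1] → B strictly dominates C
  C vs A: [2 vs 5, 4 vs 2, 1 vs 1] → C does not strictly dominate A (column X: 2 ≤ 5)
  C vs B: [2 vs 6, 4 vs 5, 1 vs 2] → C does not strictly dominate B (column X: 2 ≤ 6)
B strictly dominates every other strategy → strictly dominant.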